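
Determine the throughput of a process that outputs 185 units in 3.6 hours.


Throughput = units / time
= 185 / 3.6
= 51.4 units/hour


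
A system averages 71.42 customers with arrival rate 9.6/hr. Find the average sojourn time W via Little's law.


Little's law: L = λW → W = L / λ
= 71.42 / 9.6
= 7.44 hours


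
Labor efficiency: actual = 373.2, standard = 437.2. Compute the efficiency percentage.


Efficiency = (actual / standard) × 100
= (373.2 / 437.2) × 100
= 85.4%


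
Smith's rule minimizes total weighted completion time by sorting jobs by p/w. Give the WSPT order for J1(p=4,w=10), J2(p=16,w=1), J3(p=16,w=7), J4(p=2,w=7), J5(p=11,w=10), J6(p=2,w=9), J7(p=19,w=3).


WSPT (Smith's rule): sort by p/w ascending
  J6: p/w = 2/9 = 0.222
  J4: p/w = 2/7 = 0.286
  J1: p/w = 4/10 = 0.400
  J5: p/w = 11/10 = 1.100
  J3: p/w = 16/7 = 2.286
  J7: p/w = 19/3 = 6.333
  J2: p/w = 16/1 = 16.000
Order: J6 → J4 → J1 → J5 → J3 → J7 → J2


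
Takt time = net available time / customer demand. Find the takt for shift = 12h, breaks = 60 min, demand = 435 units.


Available = 12×60 - 60 = 660 min
Takt time = 660 / 435
= 1.52 min/unit


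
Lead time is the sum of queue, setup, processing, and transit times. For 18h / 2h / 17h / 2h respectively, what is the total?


Lead time = queue + setup + processing + transit
= 18 + 2 + 17 + 2
= 39 hours


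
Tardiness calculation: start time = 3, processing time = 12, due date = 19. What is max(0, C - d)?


Completion = start + processing = 3 + 12 = 15
Tardiness = max(0, C - d) = max(0, 15 - 19)
= max(0, -4)
= 0


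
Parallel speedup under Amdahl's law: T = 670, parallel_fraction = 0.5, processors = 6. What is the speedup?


Amdahl's law: T_p = T × ((1-p) + p/N)
= 670 × ((1-0.5) + 0.5/6)
= 670 × (0.50 + 0.0833)
= 670 × 0.5833
= 390.83
Speedup = 670/390.83
= 1.71×


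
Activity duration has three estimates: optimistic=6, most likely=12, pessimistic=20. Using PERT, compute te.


te = (o + 4m + p) / 6
= (6 + 4×12 + 20) / 6
= (6 + 48 + 20) / 6
= 74 / 6
= 12.33


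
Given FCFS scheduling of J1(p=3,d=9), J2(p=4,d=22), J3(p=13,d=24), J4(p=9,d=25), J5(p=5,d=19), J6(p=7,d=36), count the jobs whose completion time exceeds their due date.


Completion vs due date:
  J1: C=3, d=9 → on time
  J2: C=7, d=22 → on time
  J3: C=20, d=24 → on time
  J4: C=29, d=25 → TARDY
  J5: C=34, d=19 → TARDY
  J6: C=41, d=36 → TARDY
Tardy jobs: J4, J5, J6
Count = 3


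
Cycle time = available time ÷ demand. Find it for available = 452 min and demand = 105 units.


Cycle time = available time / demand
= 452 / 105
= 4.30 min/unit


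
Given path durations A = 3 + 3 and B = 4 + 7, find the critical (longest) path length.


Path A: 3 + 3 = 6
Path B: 4 + 7 = 11
Critical path = longest = max(6, 11)
= 11 (Path B)


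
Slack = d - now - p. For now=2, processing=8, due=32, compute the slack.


Slack = due - current_time - processing
= 32 - 2 - 8
= 22


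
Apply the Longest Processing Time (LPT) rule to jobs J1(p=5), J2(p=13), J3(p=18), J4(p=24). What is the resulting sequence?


LPT: sort by longest processing time first
  J4: p=24
  J3: p=18
  J2: p=13
  J1: p=5
Order: J4 → J3 → J2 → J1


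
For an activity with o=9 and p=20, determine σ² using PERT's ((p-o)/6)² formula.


σ² = ((p - o) / 6)² = (p - o)² / 36
= (20 - 9)² / 36
= 11² / 36
= 121 / 36
= 3.3611


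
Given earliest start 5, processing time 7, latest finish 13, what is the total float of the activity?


EF = ES + duration = 5 + 7 = 12
LS = LF - duration = 13 - 7 = 6
Total Float = LF - EF = 13 - 12
(or LS - ES = 6 - 5)
= 1


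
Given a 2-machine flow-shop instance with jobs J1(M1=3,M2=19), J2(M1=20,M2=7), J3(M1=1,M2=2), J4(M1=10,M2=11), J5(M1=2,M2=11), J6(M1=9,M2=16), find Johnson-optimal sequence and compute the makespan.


Johnson's rule:
Group 1 (M1≤M2, sort by M1): ['J3', 'J5', 'J1', 'J6', 'J4']
Group 2 (M1>M2, sort desc M2): ['J2']
Sequence: J3 → J5 → J1 → J6 → J4 → J2
Makespan calculation:
  J3: M1 done=1, M2 done=3
  J5: M1 done=3, M2 done=14
  J1: M1 done=6, M2 done=33
  J6: M1 done=15, M2 done=49
  J4: M1 done=25, M2 done=60
  J2: M1 done=45, M2 done=67
= Sequence: J3 → J5 → J1 → J6 → J4 → J2, Makespan: 67


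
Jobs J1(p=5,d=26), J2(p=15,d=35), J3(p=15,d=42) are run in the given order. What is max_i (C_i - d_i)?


Lateness per job (L = C - d):
  J1: C=5, d=26, L=-21
  J2: C=20, d=35, L=-15
  J3: C=35, d=42, L=-7
Lmax = max(-21, -15, -7)
= -7


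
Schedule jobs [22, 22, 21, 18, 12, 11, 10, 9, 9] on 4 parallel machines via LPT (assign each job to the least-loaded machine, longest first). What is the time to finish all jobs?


Jobs (LPT sorted): [22, 22, 21, 18, 12, 11, 10, 9, 9]
Machines: 4
  J=22 → Machine 1 (load: 0+22=22)
  J=22 → Machine 2 (load: 0+22=22)
  J=21 → Machine 3 (load: 0+21=21)
  J=18 → Machine 4 (load: 0+18=18)
  J=12 → Machine 4 (load: 18+12=30)
  J=11 → Machine 3 (load: 21+11=32)
  J=10 → Machine 1 (load: 22+10=32)
  J=9 → Machine 2 (load: 22+9=31)
  J=9 → Machine 4 (load: 30+9=39)
Machine loads: [32, 31, 32, 39]
Makespan = max = 39 time units


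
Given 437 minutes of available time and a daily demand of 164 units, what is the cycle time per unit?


Cycle time = available time / demand
= 437 / 164
= 2.66 min/unit


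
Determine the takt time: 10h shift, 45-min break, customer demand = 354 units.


Available = 10×60 - 45 = 555 min
Takt time = 555 / 354
= 1.57 min/unit


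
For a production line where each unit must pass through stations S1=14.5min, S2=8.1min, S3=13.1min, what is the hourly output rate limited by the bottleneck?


Bottleneck = longest station time
Station times: [14.5, 8.1, 13.1]
Max = 14.5 min
Rate = 60 / 14.5
= 4.14 units/hour (bottleneck: 14.5min)


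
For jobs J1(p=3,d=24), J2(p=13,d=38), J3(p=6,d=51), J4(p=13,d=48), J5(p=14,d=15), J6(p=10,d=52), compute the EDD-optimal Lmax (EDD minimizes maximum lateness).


EDD order: J5 → J1 → J2 → J4 → J3 → J6
Completion and lateness:
  J5: C=14, d=15, L=14-15=-1
  J1: C=17, d=24, L=17-24=-7
  J2: C=30, d=38, L=30-38=-8
  J4: C=43, d=48, L=43-48=-5
  J3: C=49, d=51, L=49-51=-2
  J6: C=59, d=52, L=59-52=7
Lmax = max(-1, -7, -8, -5, -2, 7)
= 7


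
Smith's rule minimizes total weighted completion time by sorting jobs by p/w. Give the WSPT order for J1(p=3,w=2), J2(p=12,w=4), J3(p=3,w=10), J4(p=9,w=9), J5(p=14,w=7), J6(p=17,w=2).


WSPT (Smith's rule): sort by p/w ascending
  J3: p/w = 3/10 = 0.300
  J4: p/w = 9/9 = 1.000
  J1: p/w = 3/2 = 1.500
  J5: p/w = 14/7 = 2.000
  J2: p/w = 12/4 = 3.000
  J6: p/w = 17/2 = 8.500
Order: J3 → J4 → J1 → J5 → J2 → J6


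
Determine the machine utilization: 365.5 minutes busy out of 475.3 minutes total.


Utilization = busy / total × 100
= 365.5 / 475.3 × 100
= 76.9%


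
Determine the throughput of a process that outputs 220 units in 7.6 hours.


Throughput = units / time
= 220 / 7.6
= 28.9 units/hour


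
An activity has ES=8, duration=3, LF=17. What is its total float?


EF = ES + duration = 8 + 3 = 11
LS = LF - duration = 17 - 3 = 14
Total Float = LF - EF = 17 - 11
(or LS - ES = 14 - 8)
= 6


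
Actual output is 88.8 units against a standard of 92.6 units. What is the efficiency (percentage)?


Efficiency = (actual / standard) × 100
= (88.8 / 92.6) × 100
= 95.9%


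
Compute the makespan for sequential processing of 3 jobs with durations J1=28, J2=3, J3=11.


Sequential makespan: sum all processing times
= 28 + 3 + 11
= 42 time units


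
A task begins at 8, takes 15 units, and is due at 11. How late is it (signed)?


Completion = 8 + 15 = 23
Lateness = C - d = 23 - 11
= 12


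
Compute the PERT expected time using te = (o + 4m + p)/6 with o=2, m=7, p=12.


te = (o + 4m + p) / 6
= (2 + 4×7 + 12) / 6
= (2 + 28 + 12) / 6
= 42 / 6
= 7.00


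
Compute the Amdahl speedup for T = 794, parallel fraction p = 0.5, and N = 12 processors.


Amdahl's law: T_p = T × ((1-p) + p/N)
= 794 × ((1-0.5) + 0.5/12)
= 794 × (0.50 + 0.0417)
= 794 × 0.5417
= 430.08
Speedup = 794/430.08
= 1.85×


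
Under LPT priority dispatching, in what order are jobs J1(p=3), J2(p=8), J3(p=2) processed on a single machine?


LPT: sort by longest processing time first
  J2: p=8
  J1: p=3
  J3: p=2
Order: J2 → J1 → J3


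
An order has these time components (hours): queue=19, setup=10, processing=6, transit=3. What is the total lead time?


Lead time = queue + setup + processing + transit
= 19 + 10 + 6 + 3
= 38 hours


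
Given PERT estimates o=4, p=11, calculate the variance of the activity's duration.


σ² = ((p - o) / 6)² = (p - o)² / 36
= (11 - 4)² / 36
= 7² / 36
= 49 / 36
= 1.3611


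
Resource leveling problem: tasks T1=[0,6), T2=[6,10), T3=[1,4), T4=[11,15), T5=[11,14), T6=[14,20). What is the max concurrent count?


Check each time point for overlaps:
  t=1: 2 tasks active (T1, T3)
Max concurrent = 2


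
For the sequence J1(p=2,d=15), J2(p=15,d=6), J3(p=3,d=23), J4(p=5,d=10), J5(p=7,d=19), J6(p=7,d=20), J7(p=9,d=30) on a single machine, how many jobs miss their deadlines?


Completion vs due date:
  J1: C=2, d=15 → on time
  J2: C=17, d=6 → TARDY
  J3: C=20, d=23 → on time
  J4: C=25, d=10 → TARDY
  J5: C=32, d=19 → TARDY
  J6: C=39, d=20 → TARDY
  J7: C=48, d=30 → TARDY
Tardy jobs: J2, J4, J5, J6, J7
Count = 5


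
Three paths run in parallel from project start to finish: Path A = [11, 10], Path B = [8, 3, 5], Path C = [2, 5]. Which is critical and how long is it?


Path A: 11 + 10 = 21
Path B: 8 + 3 + 5 = 16
Path C: 2 + 5 = 7
Critical path = longest = max(21, 16, 7)
= 21 (Path A)


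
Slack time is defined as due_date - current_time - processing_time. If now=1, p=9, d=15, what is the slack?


Slack = due - current_time - processing
= 15 - 1 - 9
= 5


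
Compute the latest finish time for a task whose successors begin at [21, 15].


LF = min of all successor start times
Successors start at: [21, 15]
LF = min(21, 15)
= 15


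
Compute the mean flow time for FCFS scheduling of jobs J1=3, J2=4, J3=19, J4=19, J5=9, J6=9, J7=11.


Completion times:
  J1: completes at 3
  J2: completes at 7
  J3: completes at 26
  J4: completes at 45
  J5: completes at 54
  J6: completes at 63
  J7: completes at 74
Sum = 272
Average = 272/7
= 38.86


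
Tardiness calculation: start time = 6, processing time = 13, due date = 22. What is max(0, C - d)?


Completion = start + processing = 6 + 13 = 19
Tardiness = max(0, C - d) = max(0, 19 - 22)
= max(0, -3)
= 0


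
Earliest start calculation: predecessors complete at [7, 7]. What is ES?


ES = max of all predecessor completion times
Predecessors: [7, 7]
ES = max(7, 7)
= 7


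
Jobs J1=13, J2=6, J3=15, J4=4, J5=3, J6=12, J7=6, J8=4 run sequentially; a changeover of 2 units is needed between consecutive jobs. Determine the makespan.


Makespan = Σ processing + (n-1) × setup
= (13 + 6 + 15 + 4 + 3 + 12 + 6 + 4) + (8-1)×2
= 63 + 14
= 77 time units


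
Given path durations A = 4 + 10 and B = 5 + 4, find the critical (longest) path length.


Path A: 4 + 10 = 14
Path B: 5 + 4 = 9
Critical path = longest = max(14, 9)
= 14 (Path A)


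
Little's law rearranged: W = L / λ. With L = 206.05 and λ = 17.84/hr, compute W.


Little's law: L = λW → W = L / λ
= 206.05 / 17.84
= 11.55 hours


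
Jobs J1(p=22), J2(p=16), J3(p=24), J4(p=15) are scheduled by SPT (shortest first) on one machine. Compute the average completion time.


SPT order: J4 → J2 → J1 → J3
Completion times:
  J4: C=15
  J2: C=31
  J1: C=53
  J3: C=77
Sum = 176, n = 4
Mean flow = 176/4
= 44.00


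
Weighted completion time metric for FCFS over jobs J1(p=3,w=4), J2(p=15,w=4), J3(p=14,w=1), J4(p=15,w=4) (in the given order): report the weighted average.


Completion times:
  J1: C=3, w×C=4×3=12
  J2: C=18, w×C=4×18=72
  J3: C=32, w×C=1×32=32
  J4: C=47, w×C=4×47=188
Sum w×C = 304
Sum w = 13
Weighted avg = 304/13
= 23.38


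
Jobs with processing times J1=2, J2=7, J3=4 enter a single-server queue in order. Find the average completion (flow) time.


Completion times:
  J1: completes at 2
  J2: completes at 9
  J3: completes at 13
Sum = 24
Average = 24/3
= 8.00


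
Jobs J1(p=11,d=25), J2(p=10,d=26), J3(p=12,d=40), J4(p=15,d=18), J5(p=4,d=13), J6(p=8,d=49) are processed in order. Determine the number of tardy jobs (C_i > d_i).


Completion vs due date:
  J1: C=11, d=25 → on time
  J2: C=21, d=26 → on time
  J3: C=33, d=40 → on time
  J4: C=48, d=18 → TARDY
  J5: C=52, d=13 → TARDY
  J6: C=60, d=49 → TARDY
Tardy jobs: J4, J5, J6
Count = 3


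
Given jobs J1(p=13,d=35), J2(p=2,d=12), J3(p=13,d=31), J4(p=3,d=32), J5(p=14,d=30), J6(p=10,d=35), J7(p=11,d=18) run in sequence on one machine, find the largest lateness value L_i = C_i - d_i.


Lateness per job (L = C - d):
  J1: C=13, d=35, L=-22
  J2: C=15, d=12, L=3
  J3: C=28, d=31, L=-3
  J4: C=31, d=32, L=-1
  J5: C=45, d=30, L=15
  J6: C=55, d=35, L=20
  J7: C=66, d=18, L=48
Lmax = max(-22, 3, -3, -1, 15, 20, 48)
= 48


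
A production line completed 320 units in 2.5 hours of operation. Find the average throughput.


Throughput = units / time
= 320 / 2.5
= 128.0 units/hour


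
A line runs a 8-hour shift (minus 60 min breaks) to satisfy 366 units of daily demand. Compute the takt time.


Available = 8×60 - 60 = 420 min
Takt time = 420 / 366
= 1.15 min/unit


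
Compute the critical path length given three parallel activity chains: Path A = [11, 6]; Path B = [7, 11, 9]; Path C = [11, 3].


Path A: 11 + 6 = 17
Path B: 7 + 11 + 9 = 27
Path C: 11 + 3 = 14
Critical path = longest = max(17, 27, 14)
= 27 (Path B)


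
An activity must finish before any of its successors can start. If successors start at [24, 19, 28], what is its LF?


LF = min of all successor start times
Successors start at: [24, 19, 28]
LF = min(24, 19, 28)
= 19


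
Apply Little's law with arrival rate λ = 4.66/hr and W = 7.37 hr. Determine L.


Little's law: L = λ × W
= 4.66 × 7.37
= 34.34


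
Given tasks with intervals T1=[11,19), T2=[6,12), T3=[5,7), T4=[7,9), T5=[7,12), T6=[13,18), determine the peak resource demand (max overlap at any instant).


Check each time point for overlaps:
  t=7: 3 tasks active (T2, T4, T5)
Max concurrent = 3


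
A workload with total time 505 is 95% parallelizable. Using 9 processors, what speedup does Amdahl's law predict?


Amdahl's law: T_p = T × ((1-p) + p/N)
= 505 × ((1-0.95) + 0.95/9)
= 505 × (0.05 + 0.1056)
= 505 × 0.1556
= 78.56
Speedup = 505/78.56
= 6.43×


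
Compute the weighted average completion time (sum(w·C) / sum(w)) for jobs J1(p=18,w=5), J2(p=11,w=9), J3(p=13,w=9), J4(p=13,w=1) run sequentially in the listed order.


Completion times:
  J1: C=18, w×C=5×18=90
  J2: C=29, w×C=9×29=261
  J3: C=42, w×C=9×42=378
  J4: C=55, w×C=1×55=55
Sum w×C = 784
Sum w = 24
Weighted avg = 784/24
= 32.67


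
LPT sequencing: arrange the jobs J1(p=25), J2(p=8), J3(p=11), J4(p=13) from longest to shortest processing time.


LPT: sort by longest processing time first
  J1: p=25
  J4: p=13
  J3: p=11
  J2: p=8
Order: J1 → J4 → J3 → J2


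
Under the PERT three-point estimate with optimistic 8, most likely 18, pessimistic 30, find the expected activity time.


te = (o + 4m + p) / 6
= (8 + 4×18 + 30) / 6
= (8 + 72 + 30) / 6
= 110 / 6
= 18.33


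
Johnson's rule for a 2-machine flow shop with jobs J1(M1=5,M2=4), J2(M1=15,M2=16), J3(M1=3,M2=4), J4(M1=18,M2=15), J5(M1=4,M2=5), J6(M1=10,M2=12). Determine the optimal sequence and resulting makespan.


Johnson's rule:
Group 1 (M1≤M2, sort by M1): ['J3', 'J5', 'J6', 'J2']
Group 2 (M1>M2, sort desc M2): ['J4', 'J1']
Sequence: J3 → J5 → J6 → J2 → J4 → J1
Makespan calculation:
  J3: M1 done=3, M2 done=7
  J5: M1 done=7, M2 done=12
  J6: M1 done=17, M2 done=29
  J2: M1 done=32, M2 done=48
  J4: M1 done=50, M2 done=65
  J1: M1 done=55, M2 done=69
= Sequence: J3 → J5 → J6 → J2 → J4 → J1, Makespan: 69


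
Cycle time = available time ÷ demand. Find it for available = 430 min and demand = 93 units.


Cycle time = available time / demand
= 430 / 93
= 4.62 min/unit


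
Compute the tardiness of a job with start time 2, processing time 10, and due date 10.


Completion = start + processing = 2 + 10 = 12
Tardiness = max(0, C - d) = max(0, 12 - 10)
= max(0, 2)
= 2


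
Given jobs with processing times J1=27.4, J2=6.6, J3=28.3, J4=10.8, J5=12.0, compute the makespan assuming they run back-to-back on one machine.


Sequential makespan: sum all processing times
= 27.4 + 6.6 + 28.3 + 10.8 + 12.0
= 85.1 time units


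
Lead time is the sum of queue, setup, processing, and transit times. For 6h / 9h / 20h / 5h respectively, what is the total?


Lead time = queue + setup + processing + transit
= 6 + 9 + 20 + 5
= 40 hours


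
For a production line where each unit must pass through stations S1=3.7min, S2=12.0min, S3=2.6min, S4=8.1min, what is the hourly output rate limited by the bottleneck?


Bottleneck = longest station time
Station times: [3.7, 12.0, 2.6, 8.1]
Max = 12.0 min
Rate = 60 / 12.0
= 5.00 units/hour (bottleneck: 12.0min)


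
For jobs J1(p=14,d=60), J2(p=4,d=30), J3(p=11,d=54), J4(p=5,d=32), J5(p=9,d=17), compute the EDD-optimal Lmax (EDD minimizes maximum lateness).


EDD order: J5 → J2 → J4 → J3 → J1
Completion and lateness:
  J5: C=9, d=17, L=9-17=-8
  J2: C=13, d=30, L=13-30=-17
  J4: C=18, d=32, L=18-32=-14
  J3: C=29, d=54, L=29-54=-25
  J1: C=43, d=60, L=43-60=-17
Lmax = max(-8, -17, -14, -25, -17)
= -8


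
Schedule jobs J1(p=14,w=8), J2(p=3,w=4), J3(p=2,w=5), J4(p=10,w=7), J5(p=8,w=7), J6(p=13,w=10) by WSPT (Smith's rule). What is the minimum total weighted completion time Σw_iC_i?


WSPT order (by p/w): J3 → J2 → J5 → J6 → J4 → J1
  J3: C=2, w·C=5×2=10
  J2: C=5, w·C=4×5=20
  J5: C=13, w·C=7×13=91
  J6: C=26, w·C=10×26=260
  J4: C=36, w·C=7×36=252
  J1: C=50, w·C=8×50=400
Σ w·C = 1033
= 1033


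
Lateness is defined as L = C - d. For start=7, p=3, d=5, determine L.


Completion = 7 + 3 = 10
Lateness = C - d = 10 - 5
= 5


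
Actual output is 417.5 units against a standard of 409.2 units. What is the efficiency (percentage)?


Efficiency = (actual / standard) × 100
= (417.5 / 409.2) × 100
= 102.0%


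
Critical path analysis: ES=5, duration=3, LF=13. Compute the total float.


EF = ES + duration = 5 + 3 = 8
LS = LF - duration = 13 - 3 = 10
Total Float = LF - EF = 13 - 8
(or LS - ES = 10 - 5)
= 5


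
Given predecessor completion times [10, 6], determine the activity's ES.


ES = max of all predecessor completion times
Predecessors: [10, 6]
ES = max(10, 6)
= 10


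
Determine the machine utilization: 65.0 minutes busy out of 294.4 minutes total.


Utilization = busy / total × 100
= 65.0 / 294.4 × 100
= 22.1%


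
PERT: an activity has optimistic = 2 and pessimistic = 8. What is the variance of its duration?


σ² = ((p - o) / 6)² = (p - o)² / 36
= (8 - 2)² / 36
= 6² / 36
= 36 / 36
= 1.0000


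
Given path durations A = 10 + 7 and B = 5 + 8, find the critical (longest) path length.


Path A: 10 + 7 = 17
Path B: 5 + 8 = 13
Critical path = longest = max(17, 13)
= 17 (Path A)


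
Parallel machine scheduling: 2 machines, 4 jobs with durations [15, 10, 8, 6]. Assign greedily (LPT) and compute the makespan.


Jobs (LPT sorted): [15, 10, 8, 6]
Machines: 2
  J=15 → Machine 1 (load: 0+15=15)
  J=10 → Machine 2 (load: 0+10=10)
  J=8 → Machine 2 (load: 10+8=18)
  J=6 → Machine 1 (load: 15+6=21)
Machine loads: [21, 18]
Makespan = max = 21 time units


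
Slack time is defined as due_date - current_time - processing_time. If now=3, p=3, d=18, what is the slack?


Slack = due - current_time - processing
= 18 - 3 - 3
= 12


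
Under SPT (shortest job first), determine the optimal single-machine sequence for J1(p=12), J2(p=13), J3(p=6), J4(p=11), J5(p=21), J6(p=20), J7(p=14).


SPT: sort by shortest processing time
  J3: p=6
  J4: p=11
  J1: p=12
  J2: p=13
  J7: p=14
  J6: p=20
  J5: p=21
Order: J3 → J4 → J1 → J2 → J7 → J6 → J5


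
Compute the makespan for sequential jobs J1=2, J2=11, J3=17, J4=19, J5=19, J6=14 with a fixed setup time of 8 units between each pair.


Makespan = Σ processing + (n-1) × setup
= (2 + 11 + 17 + 19 + 19 + 14) + (6-1)×8
= 82 + 40
= 122 time units


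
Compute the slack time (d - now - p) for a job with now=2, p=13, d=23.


Slack = due - current_time - processing
= 23 - 2 - 13
= 8


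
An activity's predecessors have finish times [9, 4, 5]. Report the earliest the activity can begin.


ES = max of all predecessor completion times
Predecessors: [9, 4, 5]
ES = max(9, 4, 5)
= 9


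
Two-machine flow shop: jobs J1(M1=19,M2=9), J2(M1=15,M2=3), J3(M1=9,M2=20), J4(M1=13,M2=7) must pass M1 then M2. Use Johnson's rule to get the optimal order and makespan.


Johnson's rule:
Group 1 (M1≤M2, sort by M1): ['J3']
Group 2 (M1>M2, sort desc M2): ['J1', 'J4', 'J2']
Sequence: J3 → J1 → J4 → J2
Makespan calculation:
  J3: M1 done=9, M2 done=29
  J1: M1 done=28, M2 done=38
  J4: M1 done=41, M2 done=48
  J2: M1 done=56, M2 done=59
= Sequence: J3 → J1 → J4 → J2, Makespan: 59


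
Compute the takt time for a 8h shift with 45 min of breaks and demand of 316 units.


Available = 8×60 - 45 = 435 min
Takt time = 435 / 316
= 1.38 min/unit


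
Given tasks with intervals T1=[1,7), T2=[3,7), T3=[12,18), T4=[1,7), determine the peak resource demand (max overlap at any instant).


Check each time point for overlaps:
  t=3: 3 tasks active (T1, T2, T4)
Max concurrent = 3


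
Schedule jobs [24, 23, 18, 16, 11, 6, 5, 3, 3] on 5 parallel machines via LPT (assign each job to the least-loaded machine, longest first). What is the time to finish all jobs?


Jobs (LPT sorted): [24, 23, 18, 16, 11, 6, 5, 3, 3]
Machines: 5
  J=24 → Machine 1 (load: 0+24=24)
  J=23 → Machine 2 (load: 0+23=23)
  J=18 → Machine 3 (load: 0+18=18)
  J=16 → Machine 4 (load: 0+16=16)
  J=11 → Machine 5 (load: 0+11=11)
  J=6 → Machine 5 (load: 11+6=17)
  J=5 → Machine 4 (load: 16+5=21)
  J=3 → Machine 5 (load: 17+3=20)
  J=3 → Machine 3 (load: 18+3=21)
Machine loads: [24, 23, 21, 21, 20]
Makespan = max = 24 time units


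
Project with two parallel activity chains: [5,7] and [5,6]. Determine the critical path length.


Path A: 5 + 7 = 12
Path B: 5 + 6 = 11
Critical path = longest = max(12, 11)
= 12 (Path A)


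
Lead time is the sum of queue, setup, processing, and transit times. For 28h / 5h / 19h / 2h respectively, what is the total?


Lead time = queue + setup + processing + transit
= 28 + 5 + 19 + 2
= 54 hours


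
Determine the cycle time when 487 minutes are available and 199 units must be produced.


Cycle time = available time / demand
= 487 / 199
= 2.45 min/unit


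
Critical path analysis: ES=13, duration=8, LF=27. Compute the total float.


EF = ES + duration = 13 + 8 = 21
LS = LF - duration = 27 - 8 = 19
Total Float = LF - EF = 27 - 21
(or LS - ES = 19 - 13)
= 6


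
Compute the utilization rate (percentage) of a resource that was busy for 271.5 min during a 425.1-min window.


Utilization = busy / total × 100
= 271.5 / 425.1 × 100
= 63.9%


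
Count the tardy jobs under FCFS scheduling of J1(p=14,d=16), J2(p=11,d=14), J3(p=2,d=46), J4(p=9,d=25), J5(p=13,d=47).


Completion vs due date:
  J1: C=14, d=16 → on time
  J2: C=25, d=14 → TARDY
  J3: C=27, d=46 → on time
  J4: C=36, d=25 → TARDY
  J5: C=49, d=47 → TARDY
Tardy jobs: J2, J4, J5
Count = 3


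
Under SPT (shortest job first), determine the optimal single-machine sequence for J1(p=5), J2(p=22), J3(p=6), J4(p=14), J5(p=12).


SPT: sort by shortest processing time
  J1: p=5
  J3: p=6
  J5: p=12
  J4: p=14
  J2: p=22
Order: J1 → J3 → J5 → J4 → J2


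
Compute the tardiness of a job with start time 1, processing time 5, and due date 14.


Completion = start + processing = 1 + 5 = 6
Tardiness = max(0, C - d) = max(0, 6 - 14)
= max(0, -8)
= 0


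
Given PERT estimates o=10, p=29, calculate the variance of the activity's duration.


σ² = ((p - o) / 6)² = (p - o)² / 36
= (29 - 10)² / 36
= 19² / 36
= 361 / 36
= 10.0278


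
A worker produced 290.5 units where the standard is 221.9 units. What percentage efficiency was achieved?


Efficiency = (actual / standard) × 100
= (290.5 / 221.9) × 100
= 130.9%


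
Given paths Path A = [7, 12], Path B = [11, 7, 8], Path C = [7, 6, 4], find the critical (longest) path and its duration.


Path A: 7 + 12 = 19
Path B: 11 + 7 + 8 = 26
Path C: 7 + 6 + 4 = 17
Critical path = longest = max(19, 26, 17)
= 26 (Path B)


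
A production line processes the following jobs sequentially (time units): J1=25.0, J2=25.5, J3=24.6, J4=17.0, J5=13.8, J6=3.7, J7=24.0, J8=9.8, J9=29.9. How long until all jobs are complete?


Sequential makespan: sum all processing times
= 25.0 + 25.5 + 24.6 + 17.0 + 13.8 + 3.7 + 24.0 + 9.8 + 29.9
= 173.3 time units


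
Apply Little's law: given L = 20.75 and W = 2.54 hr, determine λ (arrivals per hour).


Little's law: L = λW → λ = L / W
= 20.75 / 2.54
= 8.17 per hour


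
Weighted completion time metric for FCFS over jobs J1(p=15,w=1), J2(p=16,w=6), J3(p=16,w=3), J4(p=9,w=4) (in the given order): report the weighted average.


Completion times:
  J1: C=15, w×C=1×15=15
  J2: C=31, w×C=6×31=186
  J3: C=47, w×C=3×47=141
  J4: C=56, w×C=4×56=224
Sum w×C = 566
Sum w = 14
Weighted avg = 566/14
= 40.43


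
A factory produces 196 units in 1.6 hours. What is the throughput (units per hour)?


Throughput = units / time
= 196 / 1.6
= 122.5 units/hour


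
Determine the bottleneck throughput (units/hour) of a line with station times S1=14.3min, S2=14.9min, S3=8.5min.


Bottleneck = longest station time
Station times: [14.3, 14.9, 8.5]
Max = 14.9 min
Rate = 60 / 14.9
= 4.03 units/hour (bottleneck: 14.9min)


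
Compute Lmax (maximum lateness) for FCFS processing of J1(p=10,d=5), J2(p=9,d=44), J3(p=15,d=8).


Lateness per job (L = C - d):
  J1: C=10, d=5, L=5
  J2: C=19, d=44, L=-25
  J3: C=34, d=8, L=26
Lmax = max(5, -25, 26)
= 26


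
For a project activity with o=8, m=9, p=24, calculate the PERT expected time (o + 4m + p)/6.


te = (o + 4m + p) / 6
= (8 + 4×9 + 24) / 6
= (8 + 36 + 24) / 6
= 68 / 6
= 11.33


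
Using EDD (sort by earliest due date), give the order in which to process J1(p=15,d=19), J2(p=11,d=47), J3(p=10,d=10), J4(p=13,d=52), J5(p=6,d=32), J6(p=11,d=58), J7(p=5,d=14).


EDD: sort by earliest due date
  J3: d=10, p=10
  J7: d=14, p=5
  J1: d=19, p=15
  J5: d=32, p=6
  J2: d=47, p=11
  J4: d=52, p=13
  J6: d=58, p=11
Order: J3 → J7 → J1 → J5 → J2 → J4 → J6


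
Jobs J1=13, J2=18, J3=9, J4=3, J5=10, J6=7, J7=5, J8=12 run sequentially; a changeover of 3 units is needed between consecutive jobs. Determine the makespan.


Makespan = Σ processing + (n-1) × setup
= (13 + 18 + 9 + 3 + 10 + 7 + 5 + 12) + (8-1)×3
= 77 + 21
= 98 time units


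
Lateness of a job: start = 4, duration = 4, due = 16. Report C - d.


Completion = 4 + 4 = 8
Lateness = C - d = 8 - 16
= -8


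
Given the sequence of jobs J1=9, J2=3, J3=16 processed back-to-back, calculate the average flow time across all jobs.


Completion times:
  J1: completes at 9
  J2: completes at 12
  J3: completes at 28
Sum = 49
Average = 49/3
= 16.33


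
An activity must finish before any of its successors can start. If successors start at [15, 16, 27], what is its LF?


LF = min of all successor start times
Successors start at: [15, 16, 27]
LF = min(15, 16, 27)
= 15


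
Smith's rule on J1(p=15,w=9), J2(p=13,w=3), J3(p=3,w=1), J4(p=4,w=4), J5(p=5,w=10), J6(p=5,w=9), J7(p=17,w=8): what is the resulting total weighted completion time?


WSPT order (by p/w): J5 → J6 → J4 → J1 → J7 → J3 → J2
  J5: C=5, w·C=10×5=50
  J6: C=10, w·C=9×10=90
  J4: C=14, w·C=4×14=56
  J1: C=29, w·C=9×29=261
  J7: C=46, w·C=8×46=368
  J3: C=49, w·C=1×49=49
  J2: C=62, w·C=3×62=186
Σ w·C = 1060
= 1060


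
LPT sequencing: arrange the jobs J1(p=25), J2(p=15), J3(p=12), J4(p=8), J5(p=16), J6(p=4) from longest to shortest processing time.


LPT: sort by longest processing time first
  J1: p=25
  J5: p=16
  J2: p=15
  J3: p=12
  J4: p=8
  J6: p=4
Order: J1 → J5 → J2 → J3 → J4 → J6


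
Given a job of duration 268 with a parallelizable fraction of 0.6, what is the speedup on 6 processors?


Amdahl's law: T_p = T × ((1-p) + p/N)
= 268 × ((1-0.6) + 0.6/6)
= 268 × (0.40 + 0.1000)
= 268 × 0.5000
= 134.00
Speedup = 268/134.00
= 2.00×


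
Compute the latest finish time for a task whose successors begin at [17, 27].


LF = min of all successor start times
Successors start at: [17, 27]
LF = min(17, 27)
= 17


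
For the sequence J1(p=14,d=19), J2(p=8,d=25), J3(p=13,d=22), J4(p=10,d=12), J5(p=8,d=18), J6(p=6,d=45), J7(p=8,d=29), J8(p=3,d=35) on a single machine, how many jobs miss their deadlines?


Completion vs due date:
  J1: C=14, d=19 → on time
  J2: C=22, d=25 → on time
  J3: C=35, d=22 → TARDY
  J4: C=45, d=12 → TARDY
  J5: C=53, d=18 → TARDY
  J6: C=59, d=45 → TARDY
  J7: C=67, d=29 → TARDY
  J8: C=70, d=35 → TARDY
Tardy jobs: J3, J4, J5, J6, J7, J8
Count = 6


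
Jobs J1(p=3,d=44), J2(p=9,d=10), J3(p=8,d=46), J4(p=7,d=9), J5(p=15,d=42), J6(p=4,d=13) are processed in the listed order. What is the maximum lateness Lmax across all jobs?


Lateness per job (L = C - d):
  J1: C=3, d=44, L=-41
  J2: C=12, d=10, L=2
  J3: C=20, d=46, L=-26
  J4: C=27, d=9, L=18
  J5: C=42, d=42, L=0
  J6: C=46, d=13, L=33
Lmax = max(-41, 2, -26, 18, 0, 33)
= 33


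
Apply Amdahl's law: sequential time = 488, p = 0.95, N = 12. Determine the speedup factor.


Amdahl's law: T_p = T × ((1-p) + p/N)
= 488 × ((1-0.95) + 0.95/12)
= 488 × (0.05 + 0.0792)
= 488 × 0.1292
= 63.03
Speedup = 488/63.03
= 7.74×


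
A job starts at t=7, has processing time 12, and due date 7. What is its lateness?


Completion = 7 + 12 = 19
Lateness = C - d = 19 - 7
= 12


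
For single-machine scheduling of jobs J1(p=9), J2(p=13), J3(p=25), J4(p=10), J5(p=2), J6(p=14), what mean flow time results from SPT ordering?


SPT order: J5 → J1 → J4 → J2 → J6 → J3
Completion times:
  J5: C=2
  J1: C=11
  J4: C=21
  J2: C=34
  J6: C=48
  J3: C=73
Sum = 189, n = 6
Mean flow = 189/6
= 31.50


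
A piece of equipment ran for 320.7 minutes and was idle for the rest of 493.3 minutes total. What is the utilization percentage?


Utilization = busy / total × 100
= 320.7 / 493.3 × 100
= 65.0%


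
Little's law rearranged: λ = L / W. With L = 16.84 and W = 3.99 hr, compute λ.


Little's law: L = λW → λ = L / W
= 16.84 / 3.99
= 4.22 per hour


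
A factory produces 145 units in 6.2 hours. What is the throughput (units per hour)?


Throughput = units / time
= 145 / 6.2
= 23.4 units/hour


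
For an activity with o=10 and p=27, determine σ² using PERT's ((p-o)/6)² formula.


σ² = ((p - o) / 6)² = (p - o)² / 36
= (27 - 10)² / 36
= 17² / 36
= 289 / 36
= 8.0278


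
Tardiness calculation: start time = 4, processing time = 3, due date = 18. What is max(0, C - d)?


Completion = start + processing = 4 + 3 = 7
Tardiness = max(0, C - d) = max(0, 7 - 18)
= max(0, -11)
= 0


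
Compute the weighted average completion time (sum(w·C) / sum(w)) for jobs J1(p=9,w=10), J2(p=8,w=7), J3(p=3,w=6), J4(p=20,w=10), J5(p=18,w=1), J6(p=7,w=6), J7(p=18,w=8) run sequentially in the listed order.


Completion times:
  J1: C=9, w×C=10×9=90
  J2: C=17, w×C=7×17=119
  J3: C=20, w×C=6×20=120
  J4: C=40, w×C=10×40=400
  J5: C=58, w×C=1×58=58
  J6: C=65, w×C=6×65=390
  J7: C=83, w×C=8×83=664
Sum w×C = 1841
Sum w = 48
Weighted avg = 1841/48
= 38.35


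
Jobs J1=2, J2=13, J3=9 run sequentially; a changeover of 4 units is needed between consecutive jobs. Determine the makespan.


Makespan = Σ processing + (n-1) × setup
= (2 + 13 + 9) + (3-1)×4
= 24 + 8
= 32 time units


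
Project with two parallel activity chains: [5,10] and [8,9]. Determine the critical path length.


Path A: 5 + 10 = 15
Path B: 8 + 9 = 17
Critical path = longest = max(15, 17)
= 17 (Path B)


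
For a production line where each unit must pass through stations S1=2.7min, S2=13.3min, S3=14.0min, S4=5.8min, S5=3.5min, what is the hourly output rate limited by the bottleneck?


Bottleneck = longest station time
Station times: [2.7, 13.3, 14.0, 5.8, 3.5]
Max = 14.0 min
Rate = 60 / 14.0
= 4.29 units/hour (bottleneck: 14.0min)


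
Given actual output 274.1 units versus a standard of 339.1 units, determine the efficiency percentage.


Efficiency = (actual / standard) × 100
= (274.1 / 339.1) × 100
= 80.8%


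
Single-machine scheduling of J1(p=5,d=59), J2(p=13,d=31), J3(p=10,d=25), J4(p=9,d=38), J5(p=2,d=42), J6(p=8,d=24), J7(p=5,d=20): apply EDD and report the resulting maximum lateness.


EDD order: J7 → J6 → J3 → J2 → J4 → J5 → J1
Completion and lateness:
  J7: C=5, d=20, L=5-20=-15
  J6: C=13, d=24, L=13-24=-11
  J3: C=23, d=25, L=23-25=-2
  J2: C=36, d=31, L=36-31=5
  J4: C=45, d=38, L=45-38=7
  J5: C=47, d=42, L=47-42=5
  J1: C=52, d=59, L=52-59=-7
Lmax = max(-15, -11, -2, 5, 7, 5, -7)
= 7


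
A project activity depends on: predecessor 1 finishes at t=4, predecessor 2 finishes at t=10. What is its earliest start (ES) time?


ES = max of all predecessor completion times
Predecessors: [4, 10]
ES = max(4, 10)
= 10


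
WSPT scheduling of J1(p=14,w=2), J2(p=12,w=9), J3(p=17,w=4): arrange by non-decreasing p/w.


WSPT (Smith's rule): sort by p/w ascending
  J2: p/w = 12/9 = 1.333
  J3: p/w = 17/4 = 4.250
  J1: p/w = 14/2 = 7.000
Order: J2 → J3 → J1


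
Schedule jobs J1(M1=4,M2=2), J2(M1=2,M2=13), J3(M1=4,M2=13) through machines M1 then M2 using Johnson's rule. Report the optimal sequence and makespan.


Johnson's rule:
Group 1 (M1≤M2, sort by M1): ['J2', 'J3']
Group 2 (M1>M2, sort desc M2): ['J1']
Sequence: J2 → J3 → J1
Makespan calculation:
  J2: M1 done=2, M2 done=15
  J3: M1 done=6, M2 done=28
  J1: M1 done=10, M2 done=30
= Sequence: J2 → J3 → J1, Makespan: 30


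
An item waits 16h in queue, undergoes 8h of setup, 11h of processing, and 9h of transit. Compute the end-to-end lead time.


Lead time = queue + setup + processing + transit
= 16 + 8 + 11 + 9
= 44 hours


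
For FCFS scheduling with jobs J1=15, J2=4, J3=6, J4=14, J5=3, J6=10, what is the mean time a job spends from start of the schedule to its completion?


Completion times:
  J1: completes at 15
  J2: completes at 19
  J3: completes at 25
  J4: completes at 39
  J5: completes at 42
  J6: completes at 52
Sum = 192
Average = 192/6
= 32.00


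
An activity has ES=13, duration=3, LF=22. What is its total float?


EF = ES + duration = 13 + 3 = 16
LS = LF - duration = 22 - 3 = 19
Total Float = LF - EF = 22 - 16
(or LS - ES = 19 - 13)
= 6


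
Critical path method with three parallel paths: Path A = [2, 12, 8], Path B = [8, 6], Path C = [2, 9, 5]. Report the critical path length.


Path A: 2 + 12 + 8 = 22
Path B: 8 + 6 = 14
Path C: 2 + 9 + 5 = 16
Critical path = longest = max(22, 14, 16)
= 22 (Path A)


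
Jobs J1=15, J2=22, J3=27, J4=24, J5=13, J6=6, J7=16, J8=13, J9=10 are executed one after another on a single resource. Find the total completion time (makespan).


Sequential makespan: sum all processing times
= 15 + 22 + 27 + 24 + 13 + 6 + 16 + 13 + 10
= 146 time units


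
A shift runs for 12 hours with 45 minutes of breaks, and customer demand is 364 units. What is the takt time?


Available = 12×60 - 45 = 675 min
Takt time = 675 / 364
= 1.85 min/unit


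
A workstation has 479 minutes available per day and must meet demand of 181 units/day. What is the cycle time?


Cycle time = available time / demand
= 479 / 181
= 2.65 min/unit


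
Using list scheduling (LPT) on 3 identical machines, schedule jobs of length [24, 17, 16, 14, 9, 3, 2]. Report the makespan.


Jobs (LPT sorted): [24, 17, 16, 14, 9, 3, 2]
Machines: 3
  J=24 → Machine 1 (load: 0+24=24)
  J=17 → Machine 2 (load: 0+17=17)
  J=16 → Machine 3 (load: 0+16=16)
  J=14 → Machine 3 (load: 16+14=30)
  J=9 → Machine 2 (load: 17+9=26)
  J=3 → Machine 1 (load: 24+3=27)
  J=2 → Machine 2 (load: 26+2=28)
Machine loads: [27, 28, 30]
Makespan = max = 30 time units


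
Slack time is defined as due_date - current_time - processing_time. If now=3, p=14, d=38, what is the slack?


Slack = due - current_time - processing
= 38 - 3 - 14
= 21


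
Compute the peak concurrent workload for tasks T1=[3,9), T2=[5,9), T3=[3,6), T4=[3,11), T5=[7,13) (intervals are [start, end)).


Check each time point for overlaps:
  t=5: 4 tasks active (T1, T2, T3, T4)
Max concurrent = 4


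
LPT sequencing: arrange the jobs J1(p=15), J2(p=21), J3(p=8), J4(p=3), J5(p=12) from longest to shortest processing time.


LPT: sort by longest processing time first
  J2: p=21
  J1: p=15
  J5: p=12
  J3: p=8
  J4: p=3
Order: J2 → J1 → J5 → J3 → J4


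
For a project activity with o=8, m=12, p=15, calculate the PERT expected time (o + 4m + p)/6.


te = (o + 4m + p) / 6
= (8 + 4×12 + 15) / 6
= (8 + 48 + 15) / 6
= 71 / 6
= 11.83


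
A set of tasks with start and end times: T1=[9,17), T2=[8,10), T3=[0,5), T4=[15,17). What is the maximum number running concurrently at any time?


Check each time point for overlaps:
  t=9: 2 tasks active (T1, T2)
Max concurrent = 2


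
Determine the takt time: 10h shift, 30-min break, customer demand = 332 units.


Available = 10×60 - 30 = 570 min
Takt time = 570 / 332
= 1.72 min/unit


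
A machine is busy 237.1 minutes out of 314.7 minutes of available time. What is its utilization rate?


Utilization = busy / total × 100
= 237.1 / 314.7 × 100
= 75.3%


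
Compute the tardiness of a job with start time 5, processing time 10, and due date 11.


Completion = start + processing = 5 + 10 = 15
Tardiness = max(0, C - d) = max(0, 15 - 11)
= max(0, 4)
= 4


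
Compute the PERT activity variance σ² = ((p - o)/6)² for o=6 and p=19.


σ² = ((p - o) / 6)² = (p - o)² / 36
= (19 - 6)² / 36
= 13² / 36
= 169 / 36
= 4.6944


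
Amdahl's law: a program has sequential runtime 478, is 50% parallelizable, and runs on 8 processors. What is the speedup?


Amdahl's law: T_p = T × ((1-p) + p/N)
= 478 × ((1-0.5) + 0.5/8)
= 478 × (0.50 + 0.0625)
= 478 × 0.5625
= 268.88
Speedup = 478/268.88
= 1.78×


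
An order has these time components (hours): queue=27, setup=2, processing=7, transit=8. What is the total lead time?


Lead time = queue + setup + processing + transit
= 27 + 2 + 7 + 8
= 44 hours


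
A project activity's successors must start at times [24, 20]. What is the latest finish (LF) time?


LF = min of all successor start times
Successors start at: [24, 20]
LF = min(24, 20)
= 20


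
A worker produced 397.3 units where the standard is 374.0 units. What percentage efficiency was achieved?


Efficiency = (actual / standard) × 100
= (397.3 / 374.0) × 100
= 106.2%


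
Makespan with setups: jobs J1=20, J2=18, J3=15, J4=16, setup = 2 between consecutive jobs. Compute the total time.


Makespan = Σ processing + (n-1) × setup
= (20 + 18 + 15 + 16) + (4-1)×2
= 69 + 6
= 75 time units


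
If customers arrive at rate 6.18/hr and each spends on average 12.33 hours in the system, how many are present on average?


Little's law: L = λ × W
= 6.18 × 12.33
= 76.20
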